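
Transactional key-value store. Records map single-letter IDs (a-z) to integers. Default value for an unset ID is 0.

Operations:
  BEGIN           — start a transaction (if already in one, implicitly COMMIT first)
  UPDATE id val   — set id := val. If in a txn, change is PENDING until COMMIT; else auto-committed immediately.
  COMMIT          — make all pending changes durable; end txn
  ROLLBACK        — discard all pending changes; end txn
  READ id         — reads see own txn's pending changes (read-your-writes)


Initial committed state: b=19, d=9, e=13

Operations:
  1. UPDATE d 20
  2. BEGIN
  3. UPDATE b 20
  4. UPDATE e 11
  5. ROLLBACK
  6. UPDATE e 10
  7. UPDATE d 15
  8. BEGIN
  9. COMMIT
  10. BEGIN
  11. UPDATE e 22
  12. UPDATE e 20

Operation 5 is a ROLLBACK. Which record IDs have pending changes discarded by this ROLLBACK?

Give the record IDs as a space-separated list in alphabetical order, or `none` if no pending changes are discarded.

Initial committed: {b=19, d=9, e=13}
Op 1: UPDATE d=20 (auto-commit; committed d=20)
Op 2: BEGIN: in_txn=True, pending={}
Op 3: UPDATE b=20 (pending; pending now {b=20})
Op 4: UPDATE e=11 (pending; pending now {b=20, e=11})
Op 5: ROLLBACK: discarded pending ['b', 'e']; in_txn=False
Op 6: UPDATE e=10 (auto-commit; committed e=10)
Op 7: UPDATE d=15 (auto-commit; committed d=15)
Op 8: BEGIN: in_txn=True, pending={}
Op 9: COMMIT: merged [] into committed; committed now {b=19, d=15, e=10}
Op 10: BEGIN: in_txn=True, pending={}
Op 11: UPDATE e=22 (pending; pending now {e=22})
Op 12: UPDATE e=20 (pending; pending now {e=20})
ROLLBACK at op 5 discards: ['b', 'e']

Answer: b e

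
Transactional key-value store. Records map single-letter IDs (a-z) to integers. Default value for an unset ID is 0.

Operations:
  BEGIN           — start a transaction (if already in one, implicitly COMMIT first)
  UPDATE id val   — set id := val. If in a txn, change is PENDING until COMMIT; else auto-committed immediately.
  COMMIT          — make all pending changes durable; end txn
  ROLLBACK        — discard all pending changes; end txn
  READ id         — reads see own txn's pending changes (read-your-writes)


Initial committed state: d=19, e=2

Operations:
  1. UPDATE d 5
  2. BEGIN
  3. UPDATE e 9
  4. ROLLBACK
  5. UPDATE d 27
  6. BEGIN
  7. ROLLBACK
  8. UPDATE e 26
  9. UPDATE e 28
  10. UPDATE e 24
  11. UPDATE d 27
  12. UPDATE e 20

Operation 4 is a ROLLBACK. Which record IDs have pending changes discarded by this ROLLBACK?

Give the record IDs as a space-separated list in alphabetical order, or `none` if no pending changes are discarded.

Answer: e

Derivation:
Initial committed: {d=19, e=2}
Op 1: UPDATE d=5 (auto-commit; committed d=5)
Op 2: BEGIN: in_txn=True, pending={}
Op 3: UPDATE e=9 (pending; pending now {e=9})
Op 4: ROLLBACK: discarded pending ['e']; in_txn=False
Op 5: UPDATE d=27 (auto-commit; committed d=27)
Op 6: BEGIN: in_txn=True, pending={}
Op 7: ROLLBACK: discarded pending []; in_txn=False
Op 8: UPDATE e=26 (auto-commit; committed e=26)
Op 9: UPDATE e=28 (auto-commit; committed e=28)
Op 10: UPDATE e=24 (auto-commit; committed e=24)
Op 11: UPDATE d=27 (auto-commit; committed d=27)
Op 12: UPDATE e=20 (auto-commit; committed e=20)
ROLLBACK at op 4 discards: ['e']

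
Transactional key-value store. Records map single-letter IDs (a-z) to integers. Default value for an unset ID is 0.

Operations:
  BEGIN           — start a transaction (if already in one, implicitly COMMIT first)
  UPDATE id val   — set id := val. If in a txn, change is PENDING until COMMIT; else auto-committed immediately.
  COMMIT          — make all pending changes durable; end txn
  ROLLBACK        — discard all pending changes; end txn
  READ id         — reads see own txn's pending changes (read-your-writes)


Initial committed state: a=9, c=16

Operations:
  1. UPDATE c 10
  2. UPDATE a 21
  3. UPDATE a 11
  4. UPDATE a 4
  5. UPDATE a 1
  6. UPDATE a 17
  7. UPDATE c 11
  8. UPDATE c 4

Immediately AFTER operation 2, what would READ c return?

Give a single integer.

Answer: 10

Derivation:
Initial committed: {a=9, c=16}
Op 1: UPDATE c=10 (auto-commit; committed c=10)
Op 2: UPDATE a=21 (auto-commit; committed a=21)
After op 2: visible(c) = 10 (pending={}, committed={a=21, c=10})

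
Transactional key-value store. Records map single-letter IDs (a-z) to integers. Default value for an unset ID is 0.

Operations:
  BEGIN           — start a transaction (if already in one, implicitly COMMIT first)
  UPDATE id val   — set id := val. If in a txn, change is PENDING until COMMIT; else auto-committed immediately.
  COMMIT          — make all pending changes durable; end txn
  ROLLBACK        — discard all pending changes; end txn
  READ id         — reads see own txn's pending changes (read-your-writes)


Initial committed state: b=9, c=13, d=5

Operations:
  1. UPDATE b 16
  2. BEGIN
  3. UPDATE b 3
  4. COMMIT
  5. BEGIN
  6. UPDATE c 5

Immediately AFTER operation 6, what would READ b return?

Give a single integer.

Answer: 3

Derivation:
Initial committed: {b=9, c=13, d=5}
Op 1: UPDATE b=16 (auto-commit; committed b=16)
Op 2: BEGIN: in_txn=True, pending={}
Op 3: UPDATE b=3 (pending; pending now {b=3})
Op 4: COMMIT: merged ['b'] into committed; committed now {b=3, c=13, d=5}
Op 5: BEGIN: in_txn=True, pending={}
Op 6: UPDATE c=5 (pending; pending now {c=5})
After op 6: visible(b) = 3 (pending={c=5}, committed={b=3, c=13, d=5})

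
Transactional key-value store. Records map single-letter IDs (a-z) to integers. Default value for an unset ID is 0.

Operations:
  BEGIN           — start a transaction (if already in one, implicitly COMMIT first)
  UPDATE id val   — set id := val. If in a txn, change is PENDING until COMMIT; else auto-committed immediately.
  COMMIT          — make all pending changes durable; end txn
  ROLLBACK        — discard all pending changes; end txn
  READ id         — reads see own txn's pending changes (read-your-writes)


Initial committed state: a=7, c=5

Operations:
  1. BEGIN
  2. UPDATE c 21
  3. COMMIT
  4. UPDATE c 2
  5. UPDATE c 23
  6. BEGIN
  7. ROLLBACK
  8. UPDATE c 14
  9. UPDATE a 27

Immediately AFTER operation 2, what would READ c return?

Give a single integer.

Initial committed: {a=7, c=5}
Op 1: BEGIN: in_txn=True, pending={}
Op 2: UPDATE c=21 (pending; pending now {c=21})
After op 2: visible(c) = 21 (pending={c=21}, committed={a=7, c=5})

Answer: 21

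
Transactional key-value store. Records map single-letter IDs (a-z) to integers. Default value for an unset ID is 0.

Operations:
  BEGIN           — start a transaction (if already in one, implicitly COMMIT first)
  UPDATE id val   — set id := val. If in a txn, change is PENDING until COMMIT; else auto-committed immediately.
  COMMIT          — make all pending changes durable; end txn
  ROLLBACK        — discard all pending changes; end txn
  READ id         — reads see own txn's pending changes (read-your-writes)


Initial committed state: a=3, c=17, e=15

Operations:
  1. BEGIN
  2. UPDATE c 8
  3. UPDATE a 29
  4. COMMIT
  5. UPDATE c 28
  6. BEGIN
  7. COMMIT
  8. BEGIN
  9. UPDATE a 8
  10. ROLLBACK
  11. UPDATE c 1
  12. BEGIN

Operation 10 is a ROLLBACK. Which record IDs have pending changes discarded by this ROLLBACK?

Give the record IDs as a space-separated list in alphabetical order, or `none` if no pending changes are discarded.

Initial committed: {a=3, c=17, e=15}
Op 1: BEGIN: in_txn=True, pending={}
Op 2: UPDATE c=8 (pending; pending now {c=8})
Op 3: UPDATE a=29 (pending; pending now {a=29, c=8})
Op 4: COMMIT: merged ['a', 'c'] into committed; committed now {a=29, c=8, e=15}
Op 5: UPDATE c=28 (auto-commit; committed c=28)
Op 6: BEGIN: in_txn=True, pending={}
Op 7: COMMIT: merged [] into committed; committed now {a=29, c=28, e=15}
Op 8: BEGIN: in_txn=True, pending={}
Op 9: UPDATE a=8 (pending; pending now {a=8})
Op 10: ROLLBACK: discarded pending ['a']; in_txn=False
Op 11: UPDATE c=1 (auto-commit; committed c=1)
Op 12: BEGIN: in_txn=True, pending={}
ROLLBACK at op 10 discards: ['a']

Answer: a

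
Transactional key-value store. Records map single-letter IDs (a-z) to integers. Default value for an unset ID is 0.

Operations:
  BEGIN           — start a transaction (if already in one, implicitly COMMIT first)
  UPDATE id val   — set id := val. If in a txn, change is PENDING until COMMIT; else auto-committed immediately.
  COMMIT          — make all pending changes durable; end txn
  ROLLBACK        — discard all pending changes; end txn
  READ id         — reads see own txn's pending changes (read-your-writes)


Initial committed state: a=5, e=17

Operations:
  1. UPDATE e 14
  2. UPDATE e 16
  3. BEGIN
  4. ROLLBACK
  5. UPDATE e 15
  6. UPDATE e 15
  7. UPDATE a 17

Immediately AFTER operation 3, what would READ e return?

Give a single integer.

Initial committed: {a=5, e=17}
Op 1: UPDATE e=14 (auto-commit; committed e=14)
Op 2: UPDATE e=16 (auto-commit; committed e=16)
Op 3: BEGIN: in_txn=True, pending={}
After op 3: visible(e) = 16 (pending={}, committed={a=5, e=16})

Answer: 16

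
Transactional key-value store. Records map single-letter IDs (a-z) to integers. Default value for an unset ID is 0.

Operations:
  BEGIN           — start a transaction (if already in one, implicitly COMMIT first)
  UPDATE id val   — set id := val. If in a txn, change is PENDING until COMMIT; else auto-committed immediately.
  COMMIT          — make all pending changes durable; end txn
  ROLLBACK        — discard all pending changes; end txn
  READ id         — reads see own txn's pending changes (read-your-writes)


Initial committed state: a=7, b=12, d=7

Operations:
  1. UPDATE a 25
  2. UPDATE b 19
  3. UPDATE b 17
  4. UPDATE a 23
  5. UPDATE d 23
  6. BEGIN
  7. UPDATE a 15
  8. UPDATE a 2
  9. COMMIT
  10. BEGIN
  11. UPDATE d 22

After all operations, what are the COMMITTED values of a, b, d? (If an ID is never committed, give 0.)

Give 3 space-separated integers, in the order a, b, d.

Initial committed: {a=7, b=12, d=7}
Op 1: UPDATE a=25 (auto-commit; committed a=25)
Op 2: UPDATE b=19 (auto-commit; committed b=19)
Op 3: UPDATE b=17 (auto-commit; committed b=17)
Op 4: UPDATE a=23 (auto-commit; committed a=23)
Op 5: UPDATE d=23 (auto-commit; committed d=23)
Op 6: BEGIN: in_txn=True, pending={}
Op 7: UPDATE a=15 (pending; pending now {a=15})
Op 8: UPDATE a=2 (pending; pending now {a=2})
Op 9: COMMIT: merged ['a'] into committed; committed now {a=2, b=17, d=23}
Op 10: BEGIN: in_txn=True, pending={}
Op 11: UPDATE d=22 (pending; pending now {d=22})
Final committed: {a=2, b=17, d=23}

Answer: 2 17 23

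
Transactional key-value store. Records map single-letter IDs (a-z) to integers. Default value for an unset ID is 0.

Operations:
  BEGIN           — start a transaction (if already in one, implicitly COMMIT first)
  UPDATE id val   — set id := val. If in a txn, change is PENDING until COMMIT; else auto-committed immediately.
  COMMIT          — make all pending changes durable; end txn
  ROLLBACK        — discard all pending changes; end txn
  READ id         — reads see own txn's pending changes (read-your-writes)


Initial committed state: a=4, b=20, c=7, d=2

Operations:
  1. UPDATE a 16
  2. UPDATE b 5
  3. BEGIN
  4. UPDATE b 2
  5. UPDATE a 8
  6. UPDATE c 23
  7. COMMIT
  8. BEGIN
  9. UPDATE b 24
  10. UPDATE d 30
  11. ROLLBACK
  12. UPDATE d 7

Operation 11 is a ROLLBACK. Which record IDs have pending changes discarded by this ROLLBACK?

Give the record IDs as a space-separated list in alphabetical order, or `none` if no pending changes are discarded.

Initial committed: {a=4, b=20, c=7, d=2}
Op 1: UPDATE a=16 (auto-commit; committed a=16)
Op 2: UPDATE b=5 (auto-commit; committed b=5)
Op 3: BEGIN: in_txn=True, pending={}
Op 4: UPDATE b=2 (pending; pending now {b=2})
Op 5: UPDATE a=8 (pending; pending now {a=8, b=2})
Op 6: UPDATE c=23 (pending; pending now {a=8, b=2, c=23})
Op 7: COMMIT: merged ['a', 'b', 'c'] into committed; committed now {a=8, b=2, c=23, d=2}
Op 8: BEGIN: in_txn=True, pending={}
Op 9: UPDATE b=24 (pending; pending now {b=24})
Op 10: UPDATE d=30 (pending; pending now {b=24, d=30})
Op 11: ROLLBACK: discarded pending ['b', 'd']; in_txn=False
Op 12: UPDATE d=7 (auto-commit; committed d=7)
ROLLBACK at op 11 discards: ['b', 'd']

Answer: b d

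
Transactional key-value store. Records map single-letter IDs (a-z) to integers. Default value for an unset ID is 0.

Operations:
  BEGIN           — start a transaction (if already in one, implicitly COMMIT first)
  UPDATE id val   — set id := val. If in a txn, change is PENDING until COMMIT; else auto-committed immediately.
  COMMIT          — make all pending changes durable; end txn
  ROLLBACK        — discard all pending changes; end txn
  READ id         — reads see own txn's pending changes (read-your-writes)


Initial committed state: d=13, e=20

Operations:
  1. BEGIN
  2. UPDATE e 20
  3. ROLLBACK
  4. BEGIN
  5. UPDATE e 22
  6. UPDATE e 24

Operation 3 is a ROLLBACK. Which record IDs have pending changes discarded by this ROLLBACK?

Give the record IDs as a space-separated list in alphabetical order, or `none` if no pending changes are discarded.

Initial committed: {d=13, e=20}
Op 1: BEGIN: in_txn=True, pending={}
Op 2: UPDATE e=20 (pending; pending now {e=20})
Op 3: ROLLBACK: discarded pending ['e']; in_txn=False
Op 4: BEGIN: in_txn=True, pending={}
Op 5: UPDATE e=22 (pending; pending now {e=22})
Op 6: UPDATE e=24 (pending; pending now {e=24})
ROLLBACK at op 3 discards: ['e']

Answer: e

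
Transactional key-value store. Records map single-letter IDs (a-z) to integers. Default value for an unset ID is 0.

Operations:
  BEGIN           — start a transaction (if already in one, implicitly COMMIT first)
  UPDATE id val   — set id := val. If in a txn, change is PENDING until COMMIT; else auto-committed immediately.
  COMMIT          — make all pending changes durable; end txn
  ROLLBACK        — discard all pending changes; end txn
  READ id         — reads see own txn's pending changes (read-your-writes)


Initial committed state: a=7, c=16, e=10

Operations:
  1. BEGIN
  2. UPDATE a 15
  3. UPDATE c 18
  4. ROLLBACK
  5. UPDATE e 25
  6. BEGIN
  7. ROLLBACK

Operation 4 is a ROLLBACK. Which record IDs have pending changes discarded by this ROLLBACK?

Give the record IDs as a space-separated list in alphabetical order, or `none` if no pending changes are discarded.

Initial committed: {a=7, c=16, e=10}
Op 1: BEGIN: in_txn=True, pending={}
Op 2: UPDATE a=15 (pending; pending now {a=15})
Op 3: UPDATE c=18 (pending; pending now {a=15, c=18})
Op 4: ROLLBACK: discarded pending ['a', 'c']; in_txn=False
Op 5: UPDATE e=25 (auto-commit; committed e=25)
Op 6: BEGIN: in_txn=True, pending={}
Op 7: ROLLBACK: discarded pending []; in_txn=False
ROLLBACK at op 4 discards: ['a', 'c']

Answer: a c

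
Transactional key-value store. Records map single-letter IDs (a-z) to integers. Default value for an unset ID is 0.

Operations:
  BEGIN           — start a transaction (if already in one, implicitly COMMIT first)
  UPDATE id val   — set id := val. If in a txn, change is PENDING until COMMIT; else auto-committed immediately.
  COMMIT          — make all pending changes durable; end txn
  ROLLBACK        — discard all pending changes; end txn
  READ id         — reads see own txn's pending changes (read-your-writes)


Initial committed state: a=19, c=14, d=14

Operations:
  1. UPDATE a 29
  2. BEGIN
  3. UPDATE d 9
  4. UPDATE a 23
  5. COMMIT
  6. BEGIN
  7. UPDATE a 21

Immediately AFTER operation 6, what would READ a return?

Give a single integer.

Answer: 23

Derivation:
Initial committed: {a=19, c=14, d=14}
Op 1: UPDATE a=29 (auto-commit; committed a=29)
Op 2: BEGIN: in_txn=True, pending={}
Op 3: UPDATE d=9 (pending; pending now {d=9})
Op 4: UPDATE a=23 (pending; pending now {a=23, d=9})
Op 5: COMMIT: merged ['a', 'd'] into committed; committed now {a=23, c=14, d=9}
Op 6: BEGIN: in_txn=True, pending={}
After op 6: visible(a) = 23 (pending={}, committed={a=23, c=14, d=9})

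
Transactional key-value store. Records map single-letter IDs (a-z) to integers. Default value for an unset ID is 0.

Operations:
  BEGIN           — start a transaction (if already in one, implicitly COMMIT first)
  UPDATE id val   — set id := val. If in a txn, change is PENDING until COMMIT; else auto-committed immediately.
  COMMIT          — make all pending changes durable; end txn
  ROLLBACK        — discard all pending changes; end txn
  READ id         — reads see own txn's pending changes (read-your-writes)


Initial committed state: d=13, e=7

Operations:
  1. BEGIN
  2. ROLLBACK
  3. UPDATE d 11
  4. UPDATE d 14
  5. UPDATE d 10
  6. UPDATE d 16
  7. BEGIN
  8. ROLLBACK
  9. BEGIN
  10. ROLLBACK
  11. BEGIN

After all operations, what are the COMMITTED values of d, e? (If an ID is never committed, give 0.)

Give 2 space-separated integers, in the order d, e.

Answer: 16 7

Derivation:
Initial committed: {d=13, e=7}
Op 1: BEGIN: in_txn=True, pending={}
Op 2: ROLLBACK: discarded pending []; in_txn=False
Op 3: UPDATE d=11 (auto-commit; committed d=11)
Op 4: UPDATE d=14 (auto-commit; committed d=14)
Op 5: UPDATE d=10 (auto-commit; committed d=10)
Op 6: UPDATE d=16 (auto-commit; committed d=16)
Op 7: BEGIN: in_txn=True, pending={}
Op 8: ROLLBACK: discarded pending []; in_txn=False
Op 9: BEGIN: in_txn=True, pending={}
Op 10: ROLLBACK: discarded pending []; in_txn=False
Op 11: BEGIN: in_txn=True, pending={}
Final committed: {d=16, e=7}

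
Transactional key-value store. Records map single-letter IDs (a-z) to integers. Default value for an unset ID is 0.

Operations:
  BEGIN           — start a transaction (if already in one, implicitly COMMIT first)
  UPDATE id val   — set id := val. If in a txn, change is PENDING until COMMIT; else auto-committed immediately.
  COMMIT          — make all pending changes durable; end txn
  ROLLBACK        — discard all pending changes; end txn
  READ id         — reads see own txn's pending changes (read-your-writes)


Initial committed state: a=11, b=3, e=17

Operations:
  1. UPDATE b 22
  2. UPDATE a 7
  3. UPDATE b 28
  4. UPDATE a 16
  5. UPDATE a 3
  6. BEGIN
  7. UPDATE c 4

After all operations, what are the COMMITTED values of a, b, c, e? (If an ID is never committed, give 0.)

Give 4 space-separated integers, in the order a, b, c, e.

Initial committed: {a=11, b=3, e=17}
Op 1: UPDATE b=22 (auto-commit; committed b=22)
Op 2: UPDATE a=7 (auto-commit; committed a=7)
Op 3: UPDATE b=28 (auto-commit; committed b=28)
Op 4: UPDATE a=16 (auto-commit; committed a=16)
Op 5: UPDATE a=3 (auto-commit; committed a=3)
Op 6: BEGIN: in_txn=True, pending={}
Op 7: UPDATE c=4 (pending; pending now {c=4})
Final committed: {a=3, b=28, e=17}

Answer: 3 28 0 17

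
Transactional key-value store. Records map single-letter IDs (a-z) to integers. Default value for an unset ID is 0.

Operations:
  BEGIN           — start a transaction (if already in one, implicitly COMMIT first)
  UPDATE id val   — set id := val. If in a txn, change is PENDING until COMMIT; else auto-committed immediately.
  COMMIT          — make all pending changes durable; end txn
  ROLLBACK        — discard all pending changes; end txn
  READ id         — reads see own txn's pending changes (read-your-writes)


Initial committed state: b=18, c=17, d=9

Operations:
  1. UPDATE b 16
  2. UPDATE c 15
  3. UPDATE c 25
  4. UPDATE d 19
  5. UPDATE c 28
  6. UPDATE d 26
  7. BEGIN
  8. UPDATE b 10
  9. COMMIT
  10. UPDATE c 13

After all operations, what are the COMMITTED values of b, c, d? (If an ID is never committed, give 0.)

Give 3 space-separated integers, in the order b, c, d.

Answer: 10 13 26

Derivation:
Initial committed: {b=18, c=17, d=9}
Op 1: UPDATE b=16 (auto-commit; committed b=16)
Op 2: UPDATE c=15 (auto-commit; committed c=15)
Op 3: UPDATE c=25 (auto-commit; committed c=25)
Op 4: UPDATE d=19 (auto-commit; committed d=19)
Op 5: UPDATE c=28 (auto-commit; committed c=28)
Op 6: UPDATE d=26 (auto-commit; committed d=26)
Op 7: BEGIN: in_txn=True, pending={}
Op 8: UPDATE b=10 (pending; pending now {b=10})
Op 9: COMMIT: merged ['b'] into committed; committed now {b=10, c=28, d=26}
Op 10: UPDATE c=13 (auto-commit; committed c=13)
Final committed: {b=10, c=13, d=26}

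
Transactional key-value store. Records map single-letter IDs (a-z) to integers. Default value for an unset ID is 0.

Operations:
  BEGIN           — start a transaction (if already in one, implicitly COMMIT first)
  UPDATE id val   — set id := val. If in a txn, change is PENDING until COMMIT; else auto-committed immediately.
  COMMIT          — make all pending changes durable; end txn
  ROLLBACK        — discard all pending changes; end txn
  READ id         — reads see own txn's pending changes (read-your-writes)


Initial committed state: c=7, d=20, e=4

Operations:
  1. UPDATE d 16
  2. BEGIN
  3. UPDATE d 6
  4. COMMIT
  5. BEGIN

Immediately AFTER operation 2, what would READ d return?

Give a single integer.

Answer: 16

Derivation:
Initial committed: {c=7, d=20, e=4}
Op 1: UPDATE d=16 (auto-commit; committed d=16)
Op 2: BEGIN: in_txn=True, pending={}
After op 2: visible(d) = 16 (pending={}, committed={c=7, d=16, e=4})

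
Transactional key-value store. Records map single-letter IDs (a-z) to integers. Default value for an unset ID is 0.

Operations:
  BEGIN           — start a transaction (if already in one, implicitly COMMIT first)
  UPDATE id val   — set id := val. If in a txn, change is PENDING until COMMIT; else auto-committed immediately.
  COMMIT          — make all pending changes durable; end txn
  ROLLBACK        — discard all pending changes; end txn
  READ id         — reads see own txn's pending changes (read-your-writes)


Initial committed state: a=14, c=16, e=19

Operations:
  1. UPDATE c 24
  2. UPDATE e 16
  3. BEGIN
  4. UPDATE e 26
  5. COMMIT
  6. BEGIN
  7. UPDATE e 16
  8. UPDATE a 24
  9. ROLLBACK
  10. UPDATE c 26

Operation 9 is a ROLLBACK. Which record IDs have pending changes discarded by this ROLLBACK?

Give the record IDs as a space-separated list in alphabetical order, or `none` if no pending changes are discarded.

Initial committed: {a=14, c=16, e=19}
Op 1: UPDATE c=24 (auto-commit; committed c=24)
Op 2: UPDATE e=16 (auto-commit; committed e=16)
Op 3: BEGIN: in_txn=True, pending={}
Op 4: UPDATE e=26 (pending; pending now {e=26})
Op 5: COMMIT: merged ['e'] into committed; committed now {a=14, c=24, e=26}
Op 6: BEGIN: in_txn=True, pending={}
Op 7: UPDATE e=16 (pending; pending now {e=16})
Op 8: UPDATE a=24 (pending; pending now {a=24, e=16})
Op 9: ROLLBACK: discarded pending ['a', 'e']; in_txn=False
Op 10: UPDATE c=26 (auto-commit; committed c=26)
ROLLBACK at op 9 discards: ['a', 'e']

Answer: a e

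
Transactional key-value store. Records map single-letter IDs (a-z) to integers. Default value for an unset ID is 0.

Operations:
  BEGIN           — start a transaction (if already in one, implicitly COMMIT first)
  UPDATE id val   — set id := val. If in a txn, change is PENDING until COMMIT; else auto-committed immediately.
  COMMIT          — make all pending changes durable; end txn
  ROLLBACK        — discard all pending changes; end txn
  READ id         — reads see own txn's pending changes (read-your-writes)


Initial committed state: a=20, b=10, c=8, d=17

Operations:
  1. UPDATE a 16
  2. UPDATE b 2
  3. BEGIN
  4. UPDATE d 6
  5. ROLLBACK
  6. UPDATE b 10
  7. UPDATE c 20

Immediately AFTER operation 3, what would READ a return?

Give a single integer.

Answer: 16

Derivation:
Initial committed: {a=20, b=10, c=8, d=17}
Op 1: UPDATE a=16 (auto-commit; committed a=16)
Op 2: UPDATE b=2 (auto-commit; committed b=2)
Op 3: BEGIN: in_txn=True, pending={}
After op 3: visible(a) = 16 (pending={}, committed={a=16, b=2, c=8, d=17})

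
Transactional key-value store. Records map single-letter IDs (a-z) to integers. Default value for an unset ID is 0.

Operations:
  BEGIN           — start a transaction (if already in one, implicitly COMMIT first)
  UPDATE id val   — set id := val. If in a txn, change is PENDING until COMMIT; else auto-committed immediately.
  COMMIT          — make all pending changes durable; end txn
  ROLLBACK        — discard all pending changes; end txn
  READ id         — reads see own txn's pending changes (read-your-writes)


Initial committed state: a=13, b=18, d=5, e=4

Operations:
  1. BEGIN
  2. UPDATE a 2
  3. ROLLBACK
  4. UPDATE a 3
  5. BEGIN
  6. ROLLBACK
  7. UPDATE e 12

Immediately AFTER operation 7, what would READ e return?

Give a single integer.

Answer: 12

Derivation:
Initial committed: {a=13, b=18, d=5, e=4}
Op 1: BEGIN: in_txn=True, pending={}
Op 2: UPDATE a=2 (pending; pending now {a=2})
Op 3: ROLLBACK: discarded pending ['a']; in_txn=False
Op 4: UPDATE a=3 (auto-commit; committed a=3)
Op 5: BEGIN: in_txn=True, pending={}
Op 6: ROLLBACK: discarded pending []; in_txn=False
Op 7: UPDATE e=12 (auto-commit; committed e=12)
After op 7: visible(e) = 12 (pending={}, committed={a=3, b=18, d=5, e=12})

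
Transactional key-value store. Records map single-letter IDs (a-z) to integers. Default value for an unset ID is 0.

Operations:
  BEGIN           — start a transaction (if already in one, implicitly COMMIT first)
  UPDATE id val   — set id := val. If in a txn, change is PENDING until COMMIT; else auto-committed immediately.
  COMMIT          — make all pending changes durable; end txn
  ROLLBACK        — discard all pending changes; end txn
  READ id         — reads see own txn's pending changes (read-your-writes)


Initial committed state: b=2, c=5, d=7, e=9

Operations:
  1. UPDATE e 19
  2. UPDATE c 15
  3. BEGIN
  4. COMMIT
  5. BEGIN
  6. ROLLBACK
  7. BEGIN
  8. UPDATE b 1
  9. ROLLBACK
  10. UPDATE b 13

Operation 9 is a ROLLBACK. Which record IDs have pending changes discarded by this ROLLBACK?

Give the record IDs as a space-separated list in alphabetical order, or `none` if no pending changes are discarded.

Initial committed: {b=2, c=5, d=7, e=9}
Op 1: UPDATE e=19 (auto-commit; committed e=19)
Op 2: UPDATE c=15 (auto-commit; committed c=15)
Op 3: BEGIN: in_txn=True, pending={}
Op 4: COMMIT: merged [] into committed; committed now {b=2, c=15, d=7, e=19}
Op 5: BEGIN: in_txn=True, pending={}
Op 6: ROLLBACK: discarded pending []; in_txn=False
Op 7: BEGIN: in_txn=True, pending={}
Op 8: UPDATE b=1 (pending; pending now {b=1})
Op 9: ROLLBACK: discarded pending ['b']; in_txn=False
Op 10: UPDATE b=13 (auto-commit; committed b=13)
ROLLBACK at op 9 discards: ['b']

Answer: b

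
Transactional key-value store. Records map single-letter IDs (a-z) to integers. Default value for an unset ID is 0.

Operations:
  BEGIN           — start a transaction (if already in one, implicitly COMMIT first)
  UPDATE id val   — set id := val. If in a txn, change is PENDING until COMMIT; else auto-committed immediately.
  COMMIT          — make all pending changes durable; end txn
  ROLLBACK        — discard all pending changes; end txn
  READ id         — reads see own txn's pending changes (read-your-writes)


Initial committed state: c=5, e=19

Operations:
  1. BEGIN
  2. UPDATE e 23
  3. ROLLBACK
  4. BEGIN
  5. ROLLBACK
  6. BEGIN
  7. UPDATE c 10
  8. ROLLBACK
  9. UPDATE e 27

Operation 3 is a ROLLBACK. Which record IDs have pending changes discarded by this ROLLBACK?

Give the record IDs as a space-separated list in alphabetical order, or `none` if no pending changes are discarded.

Answer: e

Derivation:
Initial committed: {c=5, e=19}
Op 1: BEGIN: in_txn=True, pending={}
Op 2: UPDATE e=23 (pending; pending now {e=23})
Op 3: ROLLBACK: discarded pending ['e']; in_txn=False
Op 4: BEGIN: in_txn=True, pending={}
Op 5: ROLLBACK: discarded pending []; in_txn=False
Op 6: BEGIN: in_txn=True, pending={}
Op 7: UPDATE c=10 (pending; pending now {c=10})
Op 8: ROLLBACK: discarded pending ['c']; in_txn=False
Op 9: UPDATE e=27 (auto-commit; committed e=27)
ROLLBACK at op 3 discards: ['e']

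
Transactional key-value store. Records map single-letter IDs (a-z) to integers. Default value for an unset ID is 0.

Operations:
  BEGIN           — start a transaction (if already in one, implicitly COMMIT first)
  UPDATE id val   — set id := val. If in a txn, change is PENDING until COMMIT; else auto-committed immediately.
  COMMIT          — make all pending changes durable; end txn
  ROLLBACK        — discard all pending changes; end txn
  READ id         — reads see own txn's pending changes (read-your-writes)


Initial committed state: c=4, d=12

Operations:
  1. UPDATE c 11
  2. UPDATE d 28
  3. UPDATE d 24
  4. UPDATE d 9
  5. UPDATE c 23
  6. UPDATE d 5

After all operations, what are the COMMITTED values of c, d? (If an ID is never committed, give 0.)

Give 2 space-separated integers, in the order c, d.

Initial committed: {c=4, d=12}
Op 1: UPDATE c=11 (auto-commit; committed c=11)
Op 2: UPDATE d=28 (auto-commit; committed d=28)
Op 3: UPDATE d=24 (auto-commit; committed d=24)
Op 4: UPDATE d=9 (auto-commit; committed d=9)
Op 5: UPDATE c=23 (auto-commit; committed c=23)
Op 6: UPDATE d=5 (auto-commit; committed d=5)
Final committed: {c=23, d=5}

Answer: 23 5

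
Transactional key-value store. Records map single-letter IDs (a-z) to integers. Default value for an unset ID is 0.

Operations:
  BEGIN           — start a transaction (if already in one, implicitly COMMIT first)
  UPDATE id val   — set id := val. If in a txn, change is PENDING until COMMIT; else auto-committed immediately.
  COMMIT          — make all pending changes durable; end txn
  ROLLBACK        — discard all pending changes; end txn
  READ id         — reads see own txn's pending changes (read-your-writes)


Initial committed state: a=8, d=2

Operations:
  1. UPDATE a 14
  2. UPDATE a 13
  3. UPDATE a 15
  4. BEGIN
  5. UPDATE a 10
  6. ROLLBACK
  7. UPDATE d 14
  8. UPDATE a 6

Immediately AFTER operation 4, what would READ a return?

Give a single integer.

Answer: 15

Derivation:
Initial committed: {a=8, d=2}
Op 1: UPDATE a=14 (auto-commit; committed a=14)
Op 2: UPDATE a=13 (auto-commit; committed a=13)
Op 3: UPDATE a=15 (auto-commit; committed a=15)
Op 4: BEGIN: in_txn=True, pending={}
After op 4: visible(a) = 15 (pending={}, committed={a=15, d=2})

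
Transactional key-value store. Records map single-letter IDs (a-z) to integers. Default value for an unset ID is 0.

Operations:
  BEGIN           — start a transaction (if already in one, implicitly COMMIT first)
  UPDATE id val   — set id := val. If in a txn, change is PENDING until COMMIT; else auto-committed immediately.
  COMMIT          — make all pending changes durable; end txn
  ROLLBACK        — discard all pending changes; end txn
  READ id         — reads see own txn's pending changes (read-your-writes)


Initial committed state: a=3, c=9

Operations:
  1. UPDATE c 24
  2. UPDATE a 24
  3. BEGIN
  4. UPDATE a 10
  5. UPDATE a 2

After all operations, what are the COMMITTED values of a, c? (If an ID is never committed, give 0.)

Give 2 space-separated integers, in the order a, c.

Answer: 24 24

Derivation:
Initial committed: {a=3, c=9}
Op 1: UPDATE c=24 (auto-commit; committed c=24)
Op 2: UPDATE a=24 (auto-commit; committed a=24)
Op 3: BEGIN: in_txn=True, pending={}
Op 4: UPDATE a=10 (pending; pending now {a=10})
Op 5: UPDATE a=2 (pending; pending now {a=2})
Final committed: {a=24, c=24}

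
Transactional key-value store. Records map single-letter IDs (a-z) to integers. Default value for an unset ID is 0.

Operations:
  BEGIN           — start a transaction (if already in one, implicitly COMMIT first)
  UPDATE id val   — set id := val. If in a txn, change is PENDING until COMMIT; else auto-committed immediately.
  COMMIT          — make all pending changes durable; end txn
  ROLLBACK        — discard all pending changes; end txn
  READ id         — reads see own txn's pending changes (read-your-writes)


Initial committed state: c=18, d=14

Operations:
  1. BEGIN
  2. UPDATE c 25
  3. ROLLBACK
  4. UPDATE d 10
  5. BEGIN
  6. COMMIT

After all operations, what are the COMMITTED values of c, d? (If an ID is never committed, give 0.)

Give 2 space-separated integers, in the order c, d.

Initial committed: {c=18, d=14}
Op 1: BEGIN: in_txn=True, pending={}
Op 2: UPDATE c=25 (pending; pending now {c=25})
Op 3: ROLLBACK: discarded pending ['c']; in_txn=False
Op 4: UPDATE d=10 (auto-commit; committed d=10)
Op 5: BEGIN: in_txn=True, pending={}
Op 6: COMMIT: merged [] into committed; committed now {c=18, d=10}
Final committed: {c=18, d=10}

Answer: 18 10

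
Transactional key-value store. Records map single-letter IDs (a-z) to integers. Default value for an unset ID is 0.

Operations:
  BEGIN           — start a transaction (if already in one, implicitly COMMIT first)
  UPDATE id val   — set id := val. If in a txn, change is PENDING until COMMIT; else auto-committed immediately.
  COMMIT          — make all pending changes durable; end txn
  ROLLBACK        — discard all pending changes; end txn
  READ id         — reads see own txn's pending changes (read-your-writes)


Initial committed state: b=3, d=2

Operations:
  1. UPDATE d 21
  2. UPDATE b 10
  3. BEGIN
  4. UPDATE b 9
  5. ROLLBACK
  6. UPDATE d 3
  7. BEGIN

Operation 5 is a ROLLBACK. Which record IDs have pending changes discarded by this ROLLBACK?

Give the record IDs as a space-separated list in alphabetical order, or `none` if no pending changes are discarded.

Answer: b

Derivation:
Initial committed: {b=3, d=2}
Op 1: UPDATE d=21 (auto-commit; committed d=21)
Op 2: UPDATE b=10 (auto-commit; committed b=10)
Op 3: BEGIN: in_txn=True, pending={}
Op 4: UPDATE b=9 (pending; pending now {b=9})
Op 5: ROLLBACK: discarded pending ['b']; in_txn=False
Op 6: UPDATE d=3 (auto-commit; committed d=3)
Op 7: BEGIN: in_txn=True, pending={}
ROLLBACK at op 5 discards: ['b']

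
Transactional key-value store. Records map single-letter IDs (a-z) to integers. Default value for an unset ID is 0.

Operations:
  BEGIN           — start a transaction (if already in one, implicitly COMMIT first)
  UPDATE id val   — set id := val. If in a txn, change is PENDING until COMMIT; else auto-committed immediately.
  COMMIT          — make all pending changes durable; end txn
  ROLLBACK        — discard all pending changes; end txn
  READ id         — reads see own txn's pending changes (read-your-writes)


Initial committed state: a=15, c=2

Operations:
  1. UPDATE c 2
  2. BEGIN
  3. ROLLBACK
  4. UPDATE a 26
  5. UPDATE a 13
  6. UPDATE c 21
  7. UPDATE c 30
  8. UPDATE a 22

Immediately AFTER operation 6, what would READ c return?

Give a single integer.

Initial committed: {a=15, c=2}
Op 1: UPDATE c=2 (auto-commit; committed c=2)
Op 2: BEGIN: in_txn=True, pending={}
Op 3: ROLLBACK: discarded pending []; in_txn=False
Op 4: UPDATE a=26 (auto-commit; committed a=26)
Op 5: UPDATE a=13 (auto-commit; committed a=13)
Op 6: UPDATE c=21 (auto-commit; committed c=21)
After op 6: visible(c) = 21 (pending={}, committed={a=13, c=21})

Answer: 21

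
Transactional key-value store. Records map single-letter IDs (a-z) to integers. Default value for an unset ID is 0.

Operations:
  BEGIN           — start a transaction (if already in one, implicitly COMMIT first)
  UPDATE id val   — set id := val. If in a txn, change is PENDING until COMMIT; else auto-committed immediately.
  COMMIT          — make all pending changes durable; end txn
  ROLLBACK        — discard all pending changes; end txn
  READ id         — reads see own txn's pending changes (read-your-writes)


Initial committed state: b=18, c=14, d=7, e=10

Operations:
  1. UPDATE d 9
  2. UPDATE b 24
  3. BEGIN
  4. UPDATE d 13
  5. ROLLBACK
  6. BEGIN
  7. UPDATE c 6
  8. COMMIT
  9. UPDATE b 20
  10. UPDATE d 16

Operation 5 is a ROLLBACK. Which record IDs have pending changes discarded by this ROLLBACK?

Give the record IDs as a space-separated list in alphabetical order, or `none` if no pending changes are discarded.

Answer: d

Derivation:
Initial committed: {b=18, c=14, d=7, e=10}
Op 1: UPDATE d=9 (auto-commit; committed d=9)
Op 2: UPDATE b=24 (auto-commit; committed b=24)
Op 3: BEGIN: in_txn=True, pending={}
Op 4: UPDATE d=13 (pending; pending now {d=13})
Op 5: ROLLBACK: discarded pending ['d']; in_txn=False
Op 6: BEGIN: in_txn=True, pending={}
Op 7: UPDATE c=6 (pending; pending now {c=6})
Op 8: COMMIT: merged ['c'] into committed; committed now {b=24, c=6, d=9, e=10}
Op 9: UPDATE b=20 (auto-commit; committed b=20)
Op 10: UPDATE d=16 (auto-commit; committed d=16)
ROLLBACK at op 5 discards: ['d']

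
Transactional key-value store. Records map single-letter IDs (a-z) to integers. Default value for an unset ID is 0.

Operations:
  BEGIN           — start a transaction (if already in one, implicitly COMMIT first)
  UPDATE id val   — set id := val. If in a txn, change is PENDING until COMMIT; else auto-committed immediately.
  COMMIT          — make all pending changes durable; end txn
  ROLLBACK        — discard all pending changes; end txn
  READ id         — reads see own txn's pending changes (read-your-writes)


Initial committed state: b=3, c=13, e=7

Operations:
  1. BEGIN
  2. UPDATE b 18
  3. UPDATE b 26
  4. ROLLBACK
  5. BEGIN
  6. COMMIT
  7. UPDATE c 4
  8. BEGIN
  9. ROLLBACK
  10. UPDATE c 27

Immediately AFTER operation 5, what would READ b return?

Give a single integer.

Initial committed: {b=3, c=13, e=7}
Op 1: BEGIN: in_txn=True, pending={}
Op 2: UPDATE b=18 (pending; pending now {b=18})
Op 3: UPDATE b=26 (pending; pending now {b=26})
Op 4: ROLLBACK: discarded pending ['b']; in_txn=False
Op 5: BEGIN: in_txn=True, pending={}
After op 5: visible(b) = 3 (pending={}, committed={b=3, c=13, e=7})

Answer: 3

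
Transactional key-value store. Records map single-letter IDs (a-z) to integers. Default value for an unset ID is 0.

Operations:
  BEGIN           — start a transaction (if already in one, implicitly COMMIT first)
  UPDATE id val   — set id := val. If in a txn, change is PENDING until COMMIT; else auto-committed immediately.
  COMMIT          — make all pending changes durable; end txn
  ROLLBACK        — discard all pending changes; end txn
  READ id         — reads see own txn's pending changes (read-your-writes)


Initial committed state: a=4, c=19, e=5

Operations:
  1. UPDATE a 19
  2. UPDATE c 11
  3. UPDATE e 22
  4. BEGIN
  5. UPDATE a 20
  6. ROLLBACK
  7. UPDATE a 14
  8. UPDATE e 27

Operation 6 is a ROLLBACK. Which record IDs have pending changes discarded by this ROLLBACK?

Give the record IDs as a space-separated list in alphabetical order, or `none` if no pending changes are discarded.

Answer: a

Derivation:
Initial committed: {a=4, c=19, e=5}
Op 1: UPDATE a=19 (auto-commit; committed a=19)
Op 2: UPDATE c=11 (auto-commit; committed c=11)
Op 3: UPDATE e=22 (auto-commit; committed e=22)
Op 4: BEGIN: in_txn=True, pending={}
Op 5: UPDATE a=20 (pending; pending now {a=20})
Op 6: ROLLBACK: discarded pending ['a']; in_txn=False
Op 7: UPDATE a=14 (auto-commit; committed a=14)
Op 8: UPDATE e=27 (auto-commit; committed e=27)
ROLLBACK at op 6 discards: ['a']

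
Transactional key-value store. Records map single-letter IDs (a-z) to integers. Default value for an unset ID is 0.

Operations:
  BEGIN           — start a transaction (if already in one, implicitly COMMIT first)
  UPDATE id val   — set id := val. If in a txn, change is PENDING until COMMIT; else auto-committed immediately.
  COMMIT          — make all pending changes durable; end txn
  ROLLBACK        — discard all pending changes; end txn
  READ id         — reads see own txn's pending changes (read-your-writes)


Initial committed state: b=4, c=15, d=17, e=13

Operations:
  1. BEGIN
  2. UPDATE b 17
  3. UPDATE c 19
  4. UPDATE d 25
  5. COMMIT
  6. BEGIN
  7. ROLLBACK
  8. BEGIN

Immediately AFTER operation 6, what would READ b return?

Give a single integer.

Answer: 17

Derivation:
Initial committed: {b=4, c=15, d=17, e=13}
Op 1: BEGIN: in_txn=True, pending={}
Op 2: UPDATE b=17 (pending; pending now {b=17})
Op 3: UPDATE c=19 (pending; pending now {b=17, c=19})
Op 4: UPDATE d=25 (pending; pending now {b=17, c=19, d=25})
Op 5: COMMIT: merged ['b', 'c', 'd'] into committed; committed now {b=17, c=19, d=25, e=13}
Op 6: BEGIN: in_txn=True, pending={}
After op 6: visible(b) = 17 (pending={}, committed={b=17, c=19, d=25, e=13})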